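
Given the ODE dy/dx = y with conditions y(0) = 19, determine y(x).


General solution of y' = y is y = Ce^(x).
Apply y(0) = 19: C = 19.
Particular solution: y = 19e^(x).


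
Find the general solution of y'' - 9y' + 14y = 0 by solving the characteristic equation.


Characteristic equation: r² - 9r + 14 = 0.
Factor: (r - 7)(r - 2) = 0 ⇒ r = 7, 2 (distinct real).
General solution: y = C₁e^(7x) + C₂e^(2x).


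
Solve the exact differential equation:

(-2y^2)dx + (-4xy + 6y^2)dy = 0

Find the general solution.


Check exactness: ∂M/∂y = -4y and ∂N/∂x = -4y; equal, so the equation is exact.
Integrate M with respect to x (treating y as constant): ∫M dx = -2xy^2 + h(y).
Differentiate w.r.t. y and set equal to N: the x-dependent terms already match, leaving h'(y) = 6y^2. Integrate: h(y) = 2y^3.
So F(x,y) = -2xy^2 + 2y^3.
General solution: -2xy^2 + 2y^3 = C.


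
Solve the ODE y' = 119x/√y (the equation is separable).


Separate: √y dy = 119x dx.
Integrate: (2/3)y^(3/2) = (119/2)x² + C.


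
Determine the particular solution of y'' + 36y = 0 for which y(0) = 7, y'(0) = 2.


Characteristic roots of r² + 36 = 0 are ±6i, so y = C₁cos(6x) + C₂sin(6x).
Apply y(0) = 7: C₁ = 7. Differentiate and apply y'(0) = 2: 6·C₂ = 2, so C₂ = 1/3.
Particular solution: y = 7cos(6x) + (1/3)sin(6x).


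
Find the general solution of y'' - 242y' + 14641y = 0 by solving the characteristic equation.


Characteristic equation: r² - 242r + 14641 = 0, i.e. (r - 121)² = 0.
Repeated root r = 121; include an x factor for the second linearly independent solution.
General solution: y = (C₁ + C₂x)e^(121x).


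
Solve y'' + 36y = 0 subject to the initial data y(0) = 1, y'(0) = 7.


Characteristic roots of r² + 36 = 0 are ±6i, so y = C₁cos(6x) + C₂sin(6x).
Apply y(0) = 1: C₁ = 1. Differentiate and apply y'(0) = 7: 6·C₂ = 7, so C₂ = 7/6.
Particular solution: y = cos(6x) + (7/6)sin(6x).


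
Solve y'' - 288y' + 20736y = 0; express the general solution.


Characteristic equation: r² - 288r + 20736 = 0, i.e. (r - 144)² = 0.
Repeated root r = 144; include an x factor for the second linearly independent solution.
General solution: y = (C₁ + C₂x)e^(144x).


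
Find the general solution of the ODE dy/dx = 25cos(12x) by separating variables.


g(y) = 1, so integrate directly: y = ∫ 25cos(12x) dx = (25/12)sin(12x) + C.


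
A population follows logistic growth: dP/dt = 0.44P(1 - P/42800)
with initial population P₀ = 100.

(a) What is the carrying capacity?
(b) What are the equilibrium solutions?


Logistic ODE dP/dt = 0.44P(1 - P/42800) has equilibria where dP/dt = 0, i.e. P = 0 or P = 42800.
The coefficient (1 - P/K) = 0 when P = K, identifying K = 42800 as the carrying capacity.
(a) K = 42800; (b) equilibria P = 0 and P = 42800.


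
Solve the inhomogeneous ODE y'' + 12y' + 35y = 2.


Characteristic roots of r² + 12r + 35 = 0 are -5, -7.
y_h = C₁e^(-5x) + C₂e^(-7x).
Constant forcing; try y_p = A. Then 35A = 2 ⇒ A = 2/35.
General solution: y = C₁e^(-5x) + C₂e^(-7x) + 2/35.


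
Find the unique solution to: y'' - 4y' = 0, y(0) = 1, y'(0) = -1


Characteristic roots of r² - 4r = 0 are 4, 0.
General solution y = c₁ e^(4x) + c₂.
Apply y(0) = 1: c₁ + c₂ = 1. Apply y'(0) = -1: 4 c₁ + 0 c₂ = -1.
Solve: c₁ = -1/4, c₂ = 5/4.
Particular solution: y = -(1/4)e^(4x) + 5/4.


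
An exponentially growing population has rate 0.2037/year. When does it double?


Exponential growth: P(t) = P₀ e^(0.2037t). Set P(t)/P₀ = 2: e^(0.2037t) = 2.
Solve: t = ln(2)/0.2037 ≈ 3.40 years.


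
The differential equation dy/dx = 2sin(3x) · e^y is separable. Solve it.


Separate: e^(-y) dy = 2sin(3x) dx.
Integrate: -e^(-y) = -(2/3)cos(3x) + C₀.
Rearrange: e^(-y) = (2/3)cos(3x) + C.


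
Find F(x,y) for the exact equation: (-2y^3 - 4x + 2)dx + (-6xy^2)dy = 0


Check exactness: ∂M/∂y = -6y^2 and ∂N/∂x = -6y^2; equal, so the equation is exact.
Integrate M with respect to x (treating y as constant): ∫M dx = -2xy^3 - 2x^2 + 2x + h(y).
Differentiate w.r.t. y and set equal to N: all terms match, so h'(y) = 0 and h is a constant absorbed into C.
General solution: -2xy^3 - 2x^2 + 2x = C.


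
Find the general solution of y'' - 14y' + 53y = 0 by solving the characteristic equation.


Characteristic equation: r² - 14r + 53 = 0.
Discriminant is negative; roots r = 7 ± 2i (complex conjugate pair).
General solution uses e^(α x)(C₁ cos(β x) + C₂ sin(β x)): y = e^(7x)(C₁cos(2x) + C₂sin(2x)).


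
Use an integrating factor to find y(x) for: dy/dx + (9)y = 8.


P(x) = 9, Q(x) = 8; integrating factor μ = e^(9x).
(μ y)' = 8e^(9x) ⇒ μ y = (8/9)e^(9x) + C.
Divide by μ: y = 8/9 + Ce^(-9x).


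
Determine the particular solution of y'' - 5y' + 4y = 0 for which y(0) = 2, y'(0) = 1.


Characteristic roots of r² - 5r + 4 = 0 are 4, 1.
General solution y = c₁ e^(4x) + c₂ e^(x).
Apply y(0) = 2: c₁ + c₂ = 2. Apply y'(0) = 1: 4 c₁ + 1 c₂ = 1.
Solve: c₁ = -1/3, c₂ = 7/3.
Particular solution: y = -(1/3)e^(4x) + (7/3)e^(x).


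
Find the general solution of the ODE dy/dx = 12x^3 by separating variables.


Integrate both sides with respect to x: y = ∫ 12x^3 dx = 3x^4 + C.


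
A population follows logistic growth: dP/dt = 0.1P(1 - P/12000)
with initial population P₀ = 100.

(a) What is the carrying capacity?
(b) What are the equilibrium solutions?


Logistic ODE dP/dt = 0.1P(1 - P/12000) has equilibria where dP/dt = 0, i.e. P = 0 or P = 12000.
The coefficient (1 - P/K) = 0 when P = K, identifying K = 12000 as the carrying capacity.
(a) K = 12000; (b) equilibria P = 0 and P = 12000.


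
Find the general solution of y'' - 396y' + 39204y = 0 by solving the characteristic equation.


Characteristic equation: r² - 396r + 39204 = 0, i.e. (r - 198)² = 0.
Repeated root r = 198; include an x factor for the second linearly independent solution.
General solution: y = (C₁ + C₂x)e^(198x).


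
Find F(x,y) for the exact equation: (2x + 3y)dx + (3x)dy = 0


Check exactness: ∂M/∂y = 3 and ∂N/∂x = 3; equal, so the equation is exact.
Integrate M with respect to x (treating y as constant): ∫M dx = x^2 + 3xy + h(y).
Differentiate w.r.t. y and set equal to N: all terms match, so h'(y) = 0 and h is a constant absorbed into C.
General solution: x^2 + 3xy = C.


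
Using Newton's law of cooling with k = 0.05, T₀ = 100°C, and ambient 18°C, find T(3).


Newton's law: dT/dt = -k(T - T_a) has solution T(t) = T_a + (T₀ - T_a)e^(-kt).
Plug in T_a = 18, T₀ = 100, k = 0.05, t = 3: T(3) = 18 + (82)e^(-0.15) ≈ 88.6°C.


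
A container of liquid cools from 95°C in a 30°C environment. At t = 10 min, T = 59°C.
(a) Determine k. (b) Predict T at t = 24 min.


Newton's law: T(t) = T_a + (T₀ - T_a)e^(-kt).
(a) Use T(10) = 59: (59 - 30)/(95 - 30) = e^(-k·10), so k = -ln(0.446)/10 ≈ 0.0807.
(b) Apply k to t = 24: T(24) = 30 + (65)e^(-1.937) ≈ 39.4°C.


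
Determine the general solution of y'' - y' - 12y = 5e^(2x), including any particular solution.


Characteristic roots of r² - r - 12 = 0 are -3, 4.
y_h = C₁e^(-3x) + C₂e^(4x).
Forcing exponent 2 is not a characteristic root; try y_p = Ae^(2x).
Substitute: A·(4 + (-1)·2 + (-12)) = A·-10 = 5, so A = -1/2.
General solution: y = C₁e^(-3x) + C₂e^(4x) - (1/2)e^(2x).


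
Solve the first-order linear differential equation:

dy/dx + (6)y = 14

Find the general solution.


P(x) = 6, Q(x) = 14; integrating factor μ = e^(6x).
(μ y)' = 14e^(6x) ⇒ μ y = (7/3)e^(6x) + C.
Divide by μ: y = 7/3 + Ce^(-6x).


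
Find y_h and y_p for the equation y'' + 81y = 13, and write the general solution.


Homogeneous part: r² + 81 = 0 ⇒ r = ±9i, so y_h = C₁cos(9x) + C₂sin(9x).
Try constant y_p = A; plug in: 81A = 13 ⇒ A = 13/81.
General solution: y = C₁cos(9x) + C₂sin(9x) + 13/81.


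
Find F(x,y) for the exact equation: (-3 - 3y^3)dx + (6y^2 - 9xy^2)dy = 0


Check exactness: ∂M/∂y = -9y^2 and ∂N/∂x = -9y^2; equal, so the equation is exact.
Integrate M with respect to x (treating y as constant): ∫M dx = -3x - 3xy^3 + h(y).
Differentiate w.r.t. y and set equal to N: the x-dependent terms already match, leaving h'(y) = 6y^2. Integrate: h(y) = 2y^3.
So F(x,y) = -3x + 2y^3 - 3xy^3.
General solution: -3x + 2y^3 - 3xy^3 = C.


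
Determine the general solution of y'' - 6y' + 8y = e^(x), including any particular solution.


Characteristic roots of r² - 6r + 8 = 0 are 4, 2.
y_h = C₁e^(4x) + C₂e^(2x).
Forcing exponent 1 is not a characteristic root; try y_p = Ae^(x).
Substitute: A·(1 + (-6)·1 + (8)) = A·3 = 1, so A = 1/3.
General solution: y = C₁e^(4x) + C₂e^(2x) + (1/3)e^(x).


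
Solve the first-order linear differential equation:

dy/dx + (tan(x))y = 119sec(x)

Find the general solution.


P(x) = tan(x) ⇒ μ = e^(∫tan(x)dx) = sec(x).
(sec(x) y)' = 119sec²(x) ⇒ sec(x) y = 119tan(x) + C.
Multiply by cos(x): y = 119sin(x) + C·cos(x).


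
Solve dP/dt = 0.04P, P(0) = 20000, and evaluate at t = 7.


The ODE dP/dt = 0.04P has solution P(t) = P(0)e^(0.04t).
Substitute P(0) = 20000 and t = 7: P(7) = 20000 e^(0.28) ≈ 26463.


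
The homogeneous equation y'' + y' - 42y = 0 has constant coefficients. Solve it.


Characteristic equation: r² + r - 42 = 0.
Factor: (r - 6)(r + 7) = 0 ⇒ r = 6, -7 (distinct real).
General solution: y = C₁e^(6x) + C₂e^(-7x).


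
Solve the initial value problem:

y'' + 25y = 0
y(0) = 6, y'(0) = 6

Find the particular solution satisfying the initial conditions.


Characteristic roots of r² + 25 = 0 are ±5i, so y = C₁cos(5x) + C₂sin(5x).
Apply y(0) = 6: C₁ = 6. Differentiate and apply y'(0) = 6: 5·C₂ = 6, so C₂ = 6/5.
Particular solution: y = 6cos(5x) + (6/5)sin(5x).


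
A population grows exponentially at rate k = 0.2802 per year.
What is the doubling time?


Exponential growth: P(t) = P₀ e^(0.2802t). Set P(t)/P₀ = 2: e^(0.2802t) = 2.
Solve: t = ln(2)/0.2802 ≈ 2.47 years.


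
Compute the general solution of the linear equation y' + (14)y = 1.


P(x) = 14, Q(x) = 1; integrating factor μ = e^(14x).
(μ y)' = e^(14x) ⇒ μ y = (1/14)e^(14x) + C.
Divide by μ: y = 1/14 + Ce^(-14x).


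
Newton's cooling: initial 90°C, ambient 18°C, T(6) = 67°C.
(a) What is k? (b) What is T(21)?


Newton's law: T(t) = T_a + (T₀ - T_a)e^(-kt).
(a) Use T(6) = 67: (67 - 18)/(90 - 18) = e^(-k·6), so k = -ln(0.681)/6 ≈ 0.0641.
(b) Apply k to t = 21: T(21) = 18 + (72)e^(-1.347) ≈ 36.7°C.


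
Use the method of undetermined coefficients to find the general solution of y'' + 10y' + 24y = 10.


Characteristic roots of r² + 10r + 24 = 0 are -4, -6.
y_h = C₁e^(-4x) + C₂e^(-6x).
Constant forcing; try y_p = A. Then 24A = 10 ⇒ A = 5/12.
General solution: y = C₁e^(-4x) + C₂e^(-6x) + 5/12.


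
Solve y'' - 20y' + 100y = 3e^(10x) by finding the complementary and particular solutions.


Characteristic polynomial (r - 10)² = 0; repeated root r = 10.
y_h = (C₁ + C₂x)e^(10x). Forcing matches the repeated root (resonance), so try y_p = Ax² e^(10x).
Substitute and solve for A: 2A = 3, so A = 3/2.
General solution: y = (C₁ + C₂x + (3/2)x²)e^(10x).


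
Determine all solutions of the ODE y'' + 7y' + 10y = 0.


Characteristic equation: r² + 7r + 10 = 0.
Factor: (r + 5)(r + 2) = 0 ⇒ r = -5, -2 (distinct real).
General solution: y = C₁e^(-5x) + C₂e^(-2x).


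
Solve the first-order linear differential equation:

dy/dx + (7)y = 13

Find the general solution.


P(x) = 7, Q(x) = 13; integrating factor μ = e^(7x).
(μ y)' = 13e^(7x) ⇒ μ y = (13/7)e^(7x) + C.
Divide by μ: y = 13/7 + Ce^(-7x).


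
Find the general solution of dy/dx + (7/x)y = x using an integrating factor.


P(x) = 7/x ⇒ μ = x^7.
(x^7 y)' = x^8 ⇒ x^7 y = x^9/(9) + C.
Solve for y: y = (1/9)x^2 + C/x^7.


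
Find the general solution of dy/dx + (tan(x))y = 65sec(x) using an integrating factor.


P(x) = tan(x) ⇒ μ = e^(∫tan(x)dx) = sec(x).
(sec(x) y)' = 65sec²(x) ⇒ sec(x) y = 65tan(x) + C.
Multiply by cos(x): y = 65sin(x) + C·cos(x).


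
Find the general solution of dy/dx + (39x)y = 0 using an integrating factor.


P(x) = 39x ⇒ μ = e^((39/2)x²).
Q(x) = 0 so μ y is constant: y = Ce^(-(39/2)x²).


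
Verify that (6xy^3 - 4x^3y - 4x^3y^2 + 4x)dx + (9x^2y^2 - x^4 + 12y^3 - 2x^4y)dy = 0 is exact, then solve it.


Check exactness: ∂M/∂y = 18xy^2 - 4x^3 - 8x^3y and ∂N/∂x = 18xy^2 - 4x^3 - 8x^3y; equal, so the equation is exact.
Integrate M with respect to x (treating y as constant): ∫M dx = 3x^2y^3 - x^4y - x^4y^2 + 2x^2 + h(y).
Differentiate w.r.t. y and set equal to N: the x-dependent terms already match, leaving h'(y) = 12y^3. Integrate: h(y) = 3y^4.
So F(x,y) = 3x^2y^3 - x^4y + 3y^4 - x^4y^2 + 2x^2.
General solution: 3x^2y^3 - x^4y + 3y^4 - x^4y^2 + 2x^2 = C.


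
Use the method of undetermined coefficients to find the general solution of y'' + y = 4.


Homogeneous part: r² + 1 = 0 ⇒ r = ±1i, so y_h = C₁cos(x) + C₂sin(x).
Try constant y_p = A; plug in: 1A = 4 ⇒ A = 4.
General solution: y = C₁cos(x) + C₂sin(x) + 4.


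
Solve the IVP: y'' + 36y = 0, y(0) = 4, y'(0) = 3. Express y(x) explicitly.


Characteristic roots of r² + 36 = 0 are ±6i, so y = C₁cos(6x) + C₂sin(6x).
Apply y(0) = 4: C₁ = 4. Differentiate and apply y'(0) = 3: 6·C₂ = 3, so C₂ = 1/2.
Particular solution: y = 4cos(6x) + (1/2)sin(6x).


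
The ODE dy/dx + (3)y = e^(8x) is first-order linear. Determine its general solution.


P(x) = 3 ⇒ μ = e^(3x).
(μ y)' = e^(11x) ⇒ μ y = e^(11x)/11 + C.
Divide by μ: y = (1/11)e^(8x) + Ce^(-3x).


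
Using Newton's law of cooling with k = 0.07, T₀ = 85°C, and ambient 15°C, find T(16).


Newton's law: dT/dt = -k(T - T_a) has solution T(t) = T_a + (T₀ - T_a)e^(-kt).
Plug in T_a = 15, T₀ = 85, k = 0.07, t = 16: T(16) = 15 + (70)e^(-1.12) ≈ 37.8°C.


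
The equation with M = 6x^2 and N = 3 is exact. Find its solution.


Check exactness: ∂M/∂y = 0 and ∂N/∂x = 0; equal, so the equation is exact.
Integrate M with respect to x (treating y as constant): ∫M dx = 2x^3 + h(y).
Differentiate w.r.t. y and set equal to N: the x-dependent terms already match, leaving h'(y) = 3. Integrate: h(y) = 3y.
So F(x,y) = 3y + 2x^3.
General solution: 3y + 2x^3 = C.


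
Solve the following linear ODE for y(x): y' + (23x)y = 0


P(x) = 23x ⇒ μ = e^((23/2)x²).
Q(x) = 0 so μ y is constant: y = Ce^(-(23/2)x²).


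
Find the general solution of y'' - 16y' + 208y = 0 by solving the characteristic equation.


Characteristic equation: r² - 16r + 208 = 0.
Discriminant is negative; roots r = 8 ± 12i (complex conjugate pair).
General solution uses e^(α x)(C₁ cos(β x) + C₂ sin(β x)): y = e^(8x)(C₁cos(12x) + C₂sin(12x)).


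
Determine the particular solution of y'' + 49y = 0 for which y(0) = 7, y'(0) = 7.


Characteristic roots of r² + 49 = 0 are ±7i, so y = C₁cos(7x) + C₂sin(7x).
Apply y(0) = 7: C₁ = 7. Differentiate and apply y'(0) = 7: 7·C₂ = 7, so C₂ = 1.
Particular solution: y = 7cos(7x) + sin(7x).


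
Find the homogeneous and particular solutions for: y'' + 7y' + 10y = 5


Characteristic roots of r² + 7r + 10 = 0 are -5, -2.
y_h = C₁e^(-5x) + C₂e^(-2x).
Constant forcing; try y_p = A. Then 10A = 5 ⇒ A = 1/2.
General solution: y = C₁e^(-5x) + C₂e^(-2x) + 1/2.


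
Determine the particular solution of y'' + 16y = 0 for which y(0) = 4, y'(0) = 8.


Characteristic roots of r² + 16 = 0 are ±4i, so y = C₁cos(4x) + C₂sin(4x).
Apply y(0) = 4: C₁ = 4. Differentiate and apply y'(0) = 8: 4·C₂ = 8, so C₂ = 2.
Particular solution: y = 4cos(4x) + 2sin(4x).


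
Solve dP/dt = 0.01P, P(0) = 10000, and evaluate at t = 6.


The ODE dP/dt = 0.01P has solution P(t) = P(0)e^(0.01t).
Substitute P(0) = 10000 and t = 6: P(6) = 10000 e^(0.06) ≈ 10618.


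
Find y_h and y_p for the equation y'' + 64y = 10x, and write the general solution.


Homogeneous: r² + 64 = 0 ⇒ r = ±8i, y_h = C₁cos(8x) + C₂sin(8x).
Polynomial forcing; try y_p = Ax + B. Then y_p'' + 64 y_p = 64(Ax + B) = 10x, so B = 0 and A = 5/32.
General solution: y = C₁cos(8x) + C₂sin(8x) + (5/32)x.


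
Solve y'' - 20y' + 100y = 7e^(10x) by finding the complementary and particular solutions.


Characteristic polynomial (r - 10)² = 0; repeated root r = 10.
y_h = (C₁ + C₂x)e^(10x). Forcing matches the repeated root (resonance), so try y_p = Ax² e^(10x).
Substitute and solve for A: 2A = 7, so A = 7/2.
General solution: y = (C₁ + C₂x + (7/2)x²)e^(10x).


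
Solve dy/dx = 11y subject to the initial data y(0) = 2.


General solution of y' = 11y is y = Ce^(11x).
Apply y(0) = 2: C = 2.
Particular solution: y = 2e^(11x).


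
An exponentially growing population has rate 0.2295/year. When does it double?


Exponential growth: P(t) = P₀ e^(0.2295t). Set P(t)/P₀ = 2: e^(0.2295t) = 2.
Solve: t = ln(2)/0.2295 ≈ 3.02 years.


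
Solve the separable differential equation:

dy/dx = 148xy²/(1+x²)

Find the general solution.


Separate: dy/y² = 148x/(1+x²) dx.
Integrate LHS: ∫ dy/y² = -1/y.
Integrate RHS via u = 1+x²: 74ln(1+x²) + C.
Result: -1/y = 74ln(1+x²) + C.


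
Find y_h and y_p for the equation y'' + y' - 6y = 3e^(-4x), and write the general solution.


Characteristic roots of r² + r - 6 = 0 are 2, -3.
y_h = C₁e^(2x) + C₂e^(-3x).
Forcing exponent -4 is not a characteristic root; try y_p = Ae^(-4x).
Substitute: A·(16 + (1)·-4 + (-6)) = A·6 = 3, so A = 1/2.
General solution: y = C₁e^(2x) + C₂e^(-3x) + (1/2)e^(-4x).


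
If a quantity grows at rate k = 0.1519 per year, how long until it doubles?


Exponential growth: P(t) = P₀ e^(0.1519t). Set P(t)/P₀ = 2: e^(0.1519t) = 2.
Solve: t = ln(2)/0.1519 ≈ 4.56 years.


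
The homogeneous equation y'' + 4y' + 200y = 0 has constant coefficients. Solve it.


Characteristic equation: r² + 4r + 200 = 0.
Discriminant is negative; roots r = -2 ± 14i (complex conjugate pair).
General solution uses e^(α x)(C₁ cos(β x) + C₂ sin(β x)): y = e^(-2x)(C₁cos(14x) + C₂sin(14x)).


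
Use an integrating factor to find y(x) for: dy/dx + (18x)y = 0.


P(x) = 18x ⇒ μ = e^(9x²).
Q(x) = 0 so μ y is constant: y = Ce^(-9x²).


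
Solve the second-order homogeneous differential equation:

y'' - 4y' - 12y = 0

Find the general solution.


Characteristic equation: r² - 4r - 12 = 0.
Factor: (r + 2)(r - 6) = 0 ⇒ r = -2, 6 (distinct real).
General solution: y = C₁e^(-2x) + C₂e^(6x).


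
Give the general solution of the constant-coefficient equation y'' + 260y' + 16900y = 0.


Characteristic equation: r² + 260r + 16900 = 0, i.e. (r + 130)² = 0.
Repeated root r = -130; include an x factor for the second linearly independent solution.
General solution: y = (C₁ + C₂x)e^(-130x).


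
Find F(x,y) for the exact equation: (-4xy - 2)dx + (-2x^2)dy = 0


Check exactness: ∂M/∂y = -4x and ∂N/∂x = -4x; equal, so the equation is exact.
Integrate M with respect to x (treating y as constant): ∫M dx = -2x^2y - 2x + h(y).
Differentiate w.r.t. y and set equal to N: all terms match, so h'(y) = 0 and h is a constant absorbed into C.
General solution: -2x^2y - 2x = C.


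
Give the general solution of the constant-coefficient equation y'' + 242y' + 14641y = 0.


Characteristic equation: r² + 242r + 14641 = 0, i.e. (r + 121)² = 0.
Repeated root r = -121; include an x factor for the second linearly independent solution.
General solution: y = (C₁ + C₂x)e^(-121x).


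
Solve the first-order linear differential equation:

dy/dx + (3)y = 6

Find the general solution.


P(x) = 3, Q(x) = 6; integrating factor μ = e^(3x).
(μ y)' = 6e^(3x) ⇒ μ y = 2e^(3x) + C.
Divide by μ: y = 2 + Ce^(-3x).


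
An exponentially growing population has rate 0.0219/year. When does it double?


Exponential growth: P(t) = P₀ e^(0.0219t). Set P(t)/P₀ = 2: e^(0.0219t) = 2.
Solve: t = ln(2)/0.0219 ≈ 31.65 years.


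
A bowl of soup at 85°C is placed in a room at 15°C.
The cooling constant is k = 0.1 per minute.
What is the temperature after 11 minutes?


Newton's law: dT/dt = -k(T - T_a) has solution T(t) = T_a + (T₀ - T_a)e^(-kt).
Plug in T_a = 15, T₀ = 85, k = 0.1, t = 11: T(11) = 15 + (70)e^(-1.10) ≈ 38.3°C.


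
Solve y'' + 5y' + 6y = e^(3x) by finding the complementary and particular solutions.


Characteristic roots of r² + 5r + 6 = 0 are -3, -2.
y_h = C₁e^(-3x) + C₂e^(-2x).
Forcing exponent 3 is not a characteristic root; try y_p = Ae^(3x).
Substitute: A·(9 + (5)·3 + (6)) = A·30 = 1, so A = 1/30.
General solution: y = C₁e^(-3x) + C₂e^(-2x) + (1/30)e^(3x).


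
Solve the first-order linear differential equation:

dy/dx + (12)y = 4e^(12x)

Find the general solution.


P(x) = 12 ⇒ μ = e^(12x).
(μ y)' = 4e^(24x) ⇒ μ y = (4/24)e^(24x) + C.
Divide by μ: y = (1/6)e^(12x) + Ce^(-12x).


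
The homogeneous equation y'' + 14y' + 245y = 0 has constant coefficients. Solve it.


Characteristic equation: r² + 14r + 245 = 0.
Discriminant is negative; roots r = -7 ± 14i (complex conjugate pair).
General solution uses e^(α x)(C₁ cos(β x) + C₂ sin(β x)): y = e^(-7x)(C₁cos(14x) + C₂sin(14x)).


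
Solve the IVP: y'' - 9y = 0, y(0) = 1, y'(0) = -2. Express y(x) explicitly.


Characteristic roots of r² - 9 = 0 are 3, -3.
General solution y = c₁ e^(3x) + c₂ e^(-3x).
Apply y(0) = 1: c₁ + c₂ = 1. Apply y'(0) = -2: 3 c₁ - 3 c₂ = -2.
Solve: c₁ = 1/6, c₂ = 5/6.
Particular solution: y = (1/6)e^(3x) + (5/6)e^(-3x).


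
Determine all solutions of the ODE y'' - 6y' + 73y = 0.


Characteristic equation: r² - 6r + 73 = 0.
Discriminant is negative; roots r = 3 ± 8i (complex conjugate pair).
General solution uses e^(α x)(C₁ cos(β x) + C₂ sin(β x)): y = e^(3x)(C₁cos(8x) + C₂sin(8x)).


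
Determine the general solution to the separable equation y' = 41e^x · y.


Separate variables: dy/y = 41e^x dx.
Integrate: ln|y| = 41e^x + C₀.
Exponentiate: y = Ce^(41e^x).


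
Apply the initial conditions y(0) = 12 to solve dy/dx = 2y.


General solution of y' = 2y is y = Ce^(2x).
Apply y(0) = 12: C = 12.
Particular solution: y = 12e^(2x).


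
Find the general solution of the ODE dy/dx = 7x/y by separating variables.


Separate variables: y dy = 7x dx.
Integrate both sides: y²/2 = (7/2)x^2 + C₀.
Multiply by 2: y² = 7x^2 + C.


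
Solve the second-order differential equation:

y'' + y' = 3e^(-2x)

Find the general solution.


Characteristic roots of r² + r = 0 are -1, 0.
y_h = C₁e^(-x) + C₂.
Forcing exponent -2 is not a characteristic root; try y_p = Ae^(-2x).
Substitute: A·(4 + (1)·-2 + (0)) = A·2 = 3, so A = 3/2.
General solution: y = C₁e^(-x) + C₂ + (3/2)e^(-2x).


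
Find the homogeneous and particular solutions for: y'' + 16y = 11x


Homogeneous: r² + 16 = 0 ⇒ r = ±4i, y_h = C₁cos(4x) + C₂sin(4x).
Polynomial forcing; try y_p = Ax + B. Then y_p'' + 16 y_p = 16(Ax + B) = 11x, so B = 0 and A = 11/16.
General solution: y = C₁cos(4x) + C₂sin(4x) + (11/16)x.


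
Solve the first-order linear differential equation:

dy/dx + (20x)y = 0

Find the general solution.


P(x) = 20x ⇒ μ = e^(10x²).
Q(x) = 0 so μ y is constant: y = Ce^(-10x²).


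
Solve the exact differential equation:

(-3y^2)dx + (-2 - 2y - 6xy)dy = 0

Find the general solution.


Check exactness: ∂M/∂y = -6y and ∂N/∂x = -6y; equal, so the equation is exact.
Integrate M with respect to x (treating y as constant): ∫M dx = -3xy^2 + h(y).
Differentiate w.r.t. y and set equal to N: the x-dependent terms already match, leaving h'(y) = -2 - 2y. Integrate: h(y) = -2y - y^2.
So F(x,y) = -2y - y^2 - 3xy^2.
General solution: -2y - y^2 - 3xy^2 = C.


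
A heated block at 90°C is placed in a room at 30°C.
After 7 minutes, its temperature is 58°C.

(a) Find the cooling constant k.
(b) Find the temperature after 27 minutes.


Newton's law: T(t) = T_a + (T₀ - T_a)e^(-kt).
(a) Use T(7) = 58: (58 - 30)/(90 - 30) = e^(-k·7), so k = -ln(0.467)/7 ≈ 0.1089.
(b) Apply k to t = 27: T(27) = 30 + (60)e^(-2.940) ≈ 33.2°C.


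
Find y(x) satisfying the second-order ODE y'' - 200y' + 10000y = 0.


Characteristic equation: r² - 200r + 10000 = 0, i.e. (r - 100)² = 0.
Repeated root r = 100; include an x factor for the second linearly independent solution.
General solution: y = (C₁ + C₂x)e^(100x).


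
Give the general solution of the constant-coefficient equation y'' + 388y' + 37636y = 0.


Characteristic equation: r² + 388r + 37636 = 0, i.e. (r + 194)² = 0.
Repeated root r = -194; include an x factor for the second linearly independent solution.
General solution: y = (C₁ + C₂x)e^(-194x).


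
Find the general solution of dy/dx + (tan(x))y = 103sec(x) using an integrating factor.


P(x) = tan(x) ⇒ μ = e^(∫tan(x)dx) = sec(x).
(sec(x) y)' = 103sec²(x) ⇒ sec(x) y = 103tan(x) + C.
Multiply by cos(x): y = 103sin(x) + C·cos(x).


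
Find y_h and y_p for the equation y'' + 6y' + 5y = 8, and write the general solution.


Characteristic roots of r² + 6r + 5 = 0 are -5, -1.
y_h = C₁e^(-5x) + C₂e^(-x).
Constant forcing; try y_p = A. Then 5A = 8 ⇒ A = 8/5.
General solution: y = C₁e^(-5x) + C₂e^(-x) + 8/5.


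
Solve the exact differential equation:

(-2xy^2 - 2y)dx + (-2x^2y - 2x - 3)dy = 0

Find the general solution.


Check exactness: ∂M/∂y = -4xy - 2 and ∂N/∂x = -4xy - 2; equal, so the equation is exact.
Integrate M with respect to x (treating y as constant): ∫M dx = -x^2y^2 - 2xy + h(y).
Differentiate w.r.t. y and set equal to N: the x-dependent terms already match, leaving h'(y) = -3. Integrate: h(y) = -3y.
So F(x,y) = -x^2y^2 - 2xy - 3y.
General solution: -x^2y^2 - 2xy - 3y = C.


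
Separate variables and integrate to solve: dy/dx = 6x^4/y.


Separate variables: y dy = 6x^4 dx.
Integrate both sides: y²/2 = (6/5)x^5 + C₀.
Multiply by 2: y² = (12/5)x^5 + C.


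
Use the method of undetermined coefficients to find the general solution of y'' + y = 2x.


Homogeneous: r² + 1 = 0 ⇒ r = ±1i, y_h = C₁cos(x) + C₂sin(x).
Polynomial forcing; try y_p = Ax + B. Then y_p'' + 1 y_p = 1(Ax + B) = 2x, so B = 0 and A = 2.
General solution: y = C₁cos(x) + C₂sin(x) + 2x.


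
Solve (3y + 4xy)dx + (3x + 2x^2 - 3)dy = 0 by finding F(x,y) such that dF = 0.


Check exactness: ∂M/∂y = 3 + 4x and ∂N/∂x = 3 + 4x; equal, so the equation is exact.
Integrate M with respect to x (treating y as constant): ∫M dx = 3xy + 2x^2y + h(y).
Differentiate w.r.t. y and set equal to N: the x-dependent terms already match, leaving h'(y) = -3. Integrate: h(y) = -3y.
So F(x,y) = 3xy + 2x^2y - 3y.
General solution: 3xy + 2x^2y - 3y = C.


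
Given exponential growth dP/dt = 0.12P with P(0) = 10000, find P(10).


The ODE dP/dt = 0.12P has solution P(t) = P(0)e^(0.12t).
Substitute P(0) = 10000 and t = 10: P(10) = 10000 e^(1.20) ≈ 33201.


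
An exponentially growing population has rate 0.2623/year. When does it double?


Exponential growth: P(t) = P₀ e^(0.2623t). Set P(t)/P₀ = 2: e^(0.2623t) = 2.
Solve: t = ln(2)/0.2623 ≈ 2.64 years.


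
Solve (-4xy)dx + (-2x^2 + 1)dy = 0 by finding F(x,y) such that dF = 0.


Check exactness: ∂M/∂y = -4x and ∂N/∂x = -4x; equal, so the equation is exact.
Integrate M with respect to x (treating y as constant): ∫M dx = -2x^2y + h(y).
Differentiate w.r.t. y and set equal to N: the x-dependent terms already match, leaving h'(y) = 1. Integrate: h(y) = y.
So F(x,y) = -2x^2y + y.
General solution: -2x^2y + y = C.


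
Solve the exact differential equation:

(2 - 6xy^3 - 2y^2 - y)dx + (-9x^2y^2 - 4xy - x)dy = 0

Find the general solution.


Check exactness: ∂M/∂y = -18xy^2 - 4y - 1 and ∂N/∂x = -18xy^2 - 4y - 1; equal, so the equation is exact.
Integrate M with respect to x (treating y as constant): ∫M dx = 2x - 3x^2y^3 - 2xy^2 - xy + h(y).
Differentiate w.r.t. y and set equal to N: all terms match, so h'(y) = 0 and h is a constant absorbed into C.
General solution: 2x - 3x^2y^3 - 2xy^2 - xy = C.


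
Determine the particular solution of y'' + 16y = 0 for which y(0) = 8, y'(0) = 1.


Characteristic roots of r² + 16 = 0 are ±4i, so y = C₁cos(4x) + C₂sin(4x).
Apply y(0) = 8: C₁ = 8. Differentiate and apply y'(0) = 1: 4·C₂ = 1, so C₂ = 1/4.
Particular solution: y = 8cos(4x) + (1/4)sin(4x).


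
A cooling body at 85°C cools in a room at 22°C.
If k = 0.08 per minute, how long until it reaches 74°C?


From T(t) = T_a + (T₀ - T_a)e^(-kt), set T(t) = 74:
(74 - 22) / (85 - 22) = e^(-0.08t), so t = -ln(0.825)/0.08 ≈ 2.4 minutes.


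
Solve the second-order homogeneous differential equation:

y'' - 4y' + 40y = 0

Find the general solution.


Characteristic equation: r² - 4r + 40 = 0.
Discriminant is negative; roots r = 2 ± 6i (complex conjugate pair).
General solution uses e^(α x)(C₁ cos(β x) + C₂ sin(β x)): y = e^(2x)(C₁cos(6x) + C₂sin(6x)).


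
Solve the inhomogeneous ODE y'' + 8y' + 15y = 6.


Characteristic roots of r² + 8r + 15 = 0 are -5, -3.
y_h = C₁e^(-5x) + C₂e^(-3x).
Constant forcing; try y_p = A. Then 15A = 6 ⇒ A = 2/5.
General solution: y = C₁e^(-5x) + C₂e^(-3x) + 2/5.


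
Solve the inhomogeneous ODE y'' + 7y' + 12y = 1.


Characteristic roots of r² + 7r + 12 = 0 are -4, -3.
y_h = C₁e^(-4x) + C₂e^(-3x).
Constant forcing; try y_p = A. Then 12A = 1 ⇒ A = 1/12.
General solution: y = C₁e^(-4x) + C₂e^(-3x) + 1/12.


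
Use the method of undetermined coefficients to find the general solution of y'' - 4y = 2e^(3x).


Characteristic roots of r² - 4 = 0 are 2, -2.
y_h = C₁e^(2x) + C₂e^(-2x).
Forcing exponent 3 is not a characteristic root; try y_p = Ae^(3x).
Substitute: A·(9 + (0)·3 + (-4)) = A·5 = 2, so A = 2/5.
General solution: y = C₁e^(2x) + C₂e^(-2x) + (2/5)e^(3x).


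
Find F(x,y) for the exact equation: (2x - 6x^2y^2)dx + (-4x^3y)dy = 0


Check exactness: ∂M/∂y = -12x^2y and ∂N/∂x = -12x^2y; equal, so the equation is exact.
Integrate M with respect to x (treating y as constant): ∫M dx = x^2 - 2x^3y^2 + h(y).
Differentiate w.r.t. y and set equal to N: all terms match, so h'(y) = 0 and h is a constant absorbed into C.
General solution: x^2 - 2x^3y^2 = C.


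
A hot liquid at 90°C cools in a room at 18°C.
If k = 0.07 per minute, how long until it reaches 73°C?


From T(t) = T_a + (T₀ - T_a)e^(-kt), set T(t) = 73:
(73 - 18) / (90 - 18) = e^(-0.07t), so t = -ln(0.764)/0.07 ≈ 3.8 minutes.


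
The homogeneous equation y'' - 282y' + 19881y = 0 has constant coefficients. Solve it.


Characteristic equation: r² - 282r + 19881 = 0, i.e. (r - 141)² = 0.
Repeated root r = 141; include an x factor for the second linearly independent solution.
General solution: y = (C₁ + C₂x)e^(141x).


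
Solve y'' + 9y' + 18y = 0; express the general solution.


Characteristic equation: r² + 9r + 18 = 0.
Factor: (r + 6)(r + 3) = 0 ⇒ r = -6, -3 (distinct real).
General solution: y = C₁e^(-6x) + C₂e^(-3x).


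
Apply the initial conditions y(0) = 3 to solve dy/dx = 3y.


General solution of y' = 3y is y = Ce^(3x).
Apply y(0) = 3: C = 3.
Particular solution: y = 3e^(3x).


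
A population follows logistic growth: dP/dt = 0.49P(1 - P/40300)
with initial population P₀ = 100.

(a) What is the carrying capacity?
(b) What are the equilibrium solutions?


Logistic ODE dP/dt = 0.49P(1 - P/40300) has equilibria where dP/dt = 0, i.e. P = 0 or P = 40300.
The coefficient (1 - P/K) = 0 when P = K, identifying K = 40300 as the carrying capacity.
(a) K = 40300; (b) equilibria P = 0 and P = 40300.


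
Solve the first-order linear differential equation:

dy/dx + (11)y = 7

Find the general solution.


P(x) = 11, Q(x) = 7; integrating factor μ = e^(11x).
(μ y)' = 7e^(11x) ⇒ μ y = (7/11)e^(11x) + C.
Divide by μ: y = 7/11 + Ce^(-11x).


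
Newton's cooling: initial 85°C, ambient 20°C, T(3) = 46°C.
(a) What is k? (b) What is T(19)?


Newton's law: T(t) = T_a + (T₀ - T_a)e^(-kt).
(a) Use T(3) = 46: (46 - 20)/(85 - 20) = e^(-k·3), so k = -ln(0.400)/3 ≈ 0.3054.
(b) Apply k to t = 19: T(19) = 20 + (65)e^(-5.803) ≈ 20.2°C.


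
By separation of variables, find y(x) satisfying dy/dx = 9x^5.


Integrate both sides with respect to x: y = ∫ 9x^5 dx = (3/2)x^6 + C.


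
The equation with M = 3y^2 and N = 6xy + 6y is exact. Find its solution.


Check exactness: ∂M/∂y = 6y and ∂N/∂x = 6y; equal, so the equation is exact.
Integrate M with respect to x (treating y as constant): ∫M dx = 3xy^2 + h(y).
Differentiate w.r.t. y and set equal to N: the x-dependent terms already match, leaving h'(y) = 6y. Integrate: h(y) = 3y^2.
So F(x,y) = 3xy^2 + 3y^2.
General solution: 3xy^2 + 3y^2 = C.


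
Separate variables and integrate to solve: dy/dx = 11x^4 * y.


Separate variables: dy/y = 11x^4 dx.
Integrate: ln|y| = (11/5)x^5 + C₀.
Exponentiate: y = Ce^((11/5)x^5).


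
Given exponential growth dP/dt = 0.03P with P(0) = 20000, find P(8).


The ODE dP/dt = 0.03P has solution P(t) = P(0)e^(0.03t).
Substitute P(0) = 20000 and t = 8: P(8) = 20000 e^(0.24) ≈ 25425.


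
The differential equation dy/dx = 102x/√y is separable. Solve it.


Separate: √y dy = 102x dx.
Integrate: (2/3)y^(3/2) = 51x² + C.


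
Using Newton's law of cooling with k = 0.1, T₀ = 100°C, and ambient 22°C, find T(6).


Newton's law: dT/dt = -k(T - T_a) has solution T(t) = T_a + (T₀ - T_a)e^(-kt).
Plug in T_a = 22, T₀ = 100, k = 0.1, t = 6: T(6) = 22 + (78)e^(-0.60) ≈ 64.8°C.


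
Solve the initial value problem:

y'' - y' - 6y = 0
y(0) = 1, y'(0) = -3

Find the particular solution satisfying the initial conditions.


Characteristic roots of r² - r - 6 = 0 are 3, -2.
General solution y = c₁ e^(3x) + c₂ e^(-2x).
Apply y(0) = 1: c₁ + c₂ = 1. Apply y'(0) = -3: 3 c₁ - 2 c₂ = -3.
Solve: c₁ = -1/5, c₂ = 6/5.
Particular solution: y = -(1/5)e^(3x) + (6/5)e^(-2x).


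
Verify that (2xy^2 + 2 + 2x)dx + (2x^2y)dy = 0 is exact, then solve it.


Check exactness: ∂M/∂y = 4xy and ∂N/∂x = 4xy; equal, so the equation is exact.
Integrate M with respect to x (treating y as constant): ∫M dx = x^2y^2 + 2x + x^2 + h(y).
Differentiate w.r.t. y and set equal to N: all terms match, so h'(y) = 0 and h is a constant absorbed into C.
General solution: x^2y^2 + 2x + x^2 = C.


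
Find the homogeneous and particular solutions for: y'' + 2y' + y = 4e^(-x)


Characteristic polynomial (r + 1)² = 0; repeated root r = -1.
y_h = (C₁ + C₂x)e^(-x). Forcing matches the repeated root (resonance), so try y_p = Ax² e^(-x).
Substitute and solve for A: 2A = 4, so A = 2.
General solution: y = (C₁ + C₂x + 2x²)e^(-x).


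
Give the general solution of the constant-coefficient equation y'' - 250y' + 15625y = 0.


Characteristic equation: r² - 250r + 15625 = 0, i.e. (r - 125)² = 0.
Repeated root r = 125; include an x factor for the second linearly independent solution.
General solution: y = (C₁ + C₂x)e^(125x).


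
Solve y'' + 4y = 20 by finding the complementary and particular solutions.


Homogeneous part: r² + 4 = 0 ⇒ r = ±2i, so y_h = C₁cos(2x) + C₂sin(2x).
Try constant y_p = A; plug in: 4A = 20 ⇒ A = 5.
General solution: y = C₁cos(2x) + C₂sin(2x) + 5.


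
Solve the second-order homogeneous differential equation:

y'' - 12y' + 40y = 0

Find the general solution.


Characteristic equation: r² - 12r + 40 = 0.
Discriminant is negative; roots r = 6 ± 2i (complex conjugate pair).
General solution uses e^(α x)(C₁ cos(β x) + C₂ sin(β x)): y = e^(6x)(C₁cos(2x) + C₂sin(2x)).


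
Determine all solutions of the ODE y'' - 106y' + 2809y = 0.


Characteristic equation: r² - 106r + 2809 = 0, i.e. (r - 53)² = 0.
Repeated root r = 53; include an x factor for the second linearly independent solution.
General solution: y = (C₁ + C₂x)e^(53x).


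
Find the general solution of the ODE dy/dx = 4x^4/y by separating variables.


Separate variables: y dy = 4x^4 dx.
Integrate both sides: y²/2 = (4/5)x^5 + C₀.
Multiply by 2: y² = (8/5)x^5 + C.


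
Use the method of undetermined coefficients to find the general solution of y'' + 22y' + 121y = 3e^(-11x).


Characteristic polynomial (r + 11)² = 0; repeated root r = -11.
y_h = (C₁ + C₂x)e^(-11x). Forcing matches the repeated root (resonance), so try y_p = Ax² e^(-11x).
Substitute and solve for A: 2A = 3, so A = 3/2.
General solution: y = (C₁ + C₂x + (3/2)x²)e^(-11x).


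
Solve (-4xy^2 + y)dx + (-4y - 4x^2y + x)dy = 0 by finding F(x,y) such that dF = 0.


Check exactness: ∂M/∂y = -8xy + 1 and ∂N/∂x = -8xy + 1; equal, so the equation is exact.
Integrate M with respect to x (treating y as constant): ∫M dx = -2x^2y^2 + xy + h(y).
Differentiate w.r.t. y and set equal to N: the x-dependent terms already match, leaving h'(y) = -4y. Integrate: h(y) = -2y^2.
So F(x,y) = -2y^2 - 2x^2y^2 + xy.
General solution: -2y^2 - 2x^2y^2 + xy = C.


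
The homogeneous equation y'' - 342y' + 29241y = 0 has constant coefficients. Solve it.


Characteristic equation: r² - 342r + 29241 = 0, i.e. (r - 171)² = 0.
Repeated root r = 171; include an x factor for the second linearly independent solution.
General solution: y = (C₁ + C₂x)e^(171x).


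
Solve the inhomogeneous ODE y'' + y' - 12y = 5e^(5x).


Characteristic roots of r² + r - 12 = 0 are 3, -4.
y_h = C₁e^(3x) + C₂e^(-4x).
Forcing exponent 5 is not a characteristic root; try y_p = Ae^(5x).
Substitute: A·(25 + (1)·5 + (-12)) = A·18 = 5, so A = 5/18.
General solution: y = C₁e^(3x) + C₂e^(-4x) + (5/18)e^(5x).


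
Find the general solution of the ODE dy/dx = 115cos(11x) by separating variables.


g(y) = 1, so integrate directly: y = ∫ 115cos(11x) dx = (115/11)sin(11x) + C.


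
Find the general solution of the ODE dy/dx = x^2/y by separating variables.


Separate variables: y dy = x^2 dx.
Integrate both sides: y²/2 = (1/3)x^3 + C₀.
Multiply by 2: y² = (2/3)x^3 + C.


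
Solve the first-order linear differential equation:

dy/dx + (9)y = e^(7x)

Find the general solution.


P(x) = 9 ⇒ μ = e^(9x).
(μ y)' = e^(16x) ⇒ μ y = e^(16x)/16 + C.
Divide by μ: y = (1/16)e^(7x) + Ce^(-9x).


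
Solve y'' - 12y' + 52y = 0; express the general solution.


Characteristic equation: r² - 12r + 52 = 0.
Discriminant is negative; roots r = 6 ± 4i (complex conjugate pair).
General solution uses e^(α x)(C₁ cos(β x) + C₂ sin(β x)): y = e^(6x)(C₁cos(4x) + C₂sin(4x)).


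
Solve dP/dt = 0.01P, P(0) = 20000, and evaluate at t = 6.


The ODE dP/dt = 0.01P has solution P(t) = P(0)e^(0.01t).
Substitute P(0) = 20000 and t = 6: P(6) = 20000 e^(0.06) ≈ 21237.


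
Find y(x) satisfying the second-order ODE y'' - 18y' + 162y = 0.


Characteristic equation: r² - 18r + 162 = 0.
Discriminant is negative; roots r = 9 ± 9i (complex conjugate pair).
General solution uses e^(α x)(C₁ cos(β x) + C₂ sin(β x)): y = e^(9x)(C₁cos(9x) + C₂sin(9x)).


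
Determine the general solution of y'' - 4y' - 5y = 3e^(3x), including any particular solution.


Characteristic roots of r² - 4r - 5 = 0 are 5, -1.
y_h = C₁e^(5x) + C₂e^(-x).
Forcing exponent 3 is not a characteristic root; try y_p = Ae^(3x).
Substitute: A·(9 + (-4)·3 + (-5)) = A·-8 = 3, so A = -3/8.
General solution: y = C₁e^(5x) + C₂e^(-x) - (3/8)e^(3x).


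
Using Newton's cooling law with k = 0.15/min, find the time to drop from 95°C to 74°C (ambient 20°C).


From T(t) = T_a + (T₀ - T_a)e^(-kt), set T(t) = 74:
(74 - 20) / (95 - 20) = e^(-0.15t), so t = -ln(0.720)/0.15 ≈ 2.2 minutes.
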